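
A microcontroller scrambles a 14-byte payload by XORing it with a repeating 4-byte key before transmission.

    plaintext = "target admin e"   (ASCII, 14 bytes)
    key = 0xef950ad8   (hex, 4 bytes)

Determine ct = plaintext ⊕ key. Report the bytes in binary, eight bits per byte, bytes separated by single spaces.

The 4-byte key repeats, so the effective keystream is ef 95 0a d8 ef 95 0a d8 ef 95 0a d8 ef 95.
byte 0: 74 ⊕ ef = 9b
byte 1: 61 ⊕ 95 = f4
byte 2: 72 ⊕ 0a = 78
byte 3: 67 ⊕ d8 = bf
byte 4: 65 ⊕ ef = 8a
byte 5: 74 ⊕ 95 = e1
byte 6: 20 ⊕ 0a = 2a
byte 7: 61 ⊕ d8 = b9
byte 8: 64 ⊕ ef = 8b
byte 9: 6d ⊕ 95 = f8
byte 10: 69 ⊕ 0a = 63
byte 11: 6e ⊕ d8 = b6
byte 12: 20 ⊕ ef = cf
byte 13: 65 ⊕ 95 = f0

10011011 11110100 01111000 10111111 10001010 11100001 00101010 10111001 10001011 11111000 01100011 10110110 11001111 11110000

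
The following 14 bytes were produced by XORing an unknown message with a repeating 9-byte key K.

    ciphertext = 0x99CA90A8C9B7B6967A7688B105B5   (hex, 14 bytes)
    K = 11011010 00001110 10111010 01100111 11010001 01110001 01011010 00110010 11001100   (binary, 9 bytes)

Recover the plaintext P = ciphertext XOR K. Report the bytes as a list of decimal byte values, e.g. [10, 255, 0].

[67, 196, 42, 207, 24, 198, 236, 164, 182, 172, 134, 11, 98, 100]

The 9-byte key repeats, so the effective keystream is da 0e ba 67 d1 71 5a 32 cc da 0e ba 67 d1.
byte 0: 99 ⊕ da = 43
byte 1: ca ⊕ 0e = c4
byte 2: 90 ⊕ ba = 2a
byte 3: a8 ⊕ 67 = cf
byte 4: c9 ⊕ d1 = 18
byte 5: b7 ⊕ 71 = c6
byte 6: b6 ⊕ 5a = ec
byte 7: 96 ⊕ 32 = a4
byte 8: 7a ⊕ cc = b6
byte 9: 76 ⊕ da = ac
byte 10: 88 ⊕ 0e = 86
byte 11: b1 ⊕ ba = 0b
byte 12: 05 ⊕ 67 = 62
byte 13: b5 ⊕ d1 = 64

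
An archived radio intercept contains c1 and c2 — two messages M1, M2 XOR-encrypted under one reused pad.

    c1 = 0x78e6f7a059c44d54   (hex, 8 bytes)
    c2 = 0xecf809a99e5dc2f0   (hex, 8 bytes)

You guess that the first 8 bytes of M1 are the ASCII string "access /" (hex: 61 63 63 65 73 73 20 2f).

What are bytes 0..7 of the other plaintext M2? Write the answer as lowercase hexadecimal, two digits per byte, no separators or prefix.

First, c1 ⊕ c2 = (M1 ⊕ K) ⊕ (M2 ⊕ K) = M1 ⊕ M2, so the key drops out. Then M2 = (M1 ⊕ M2) ⊕ M1 over the first 8 bytes.
byte 0: (78 ⊕ ec) ⊕ 61 = 94 ⊕ 61 = f5
byte 1: (e6 ⊕ f8) ⊕ 63 = 1e ⊕ 63 = 7d
byte 2: (f7 ⊕ 09) ⊕ 63 = fe ⊕ 63 = 9d
byte 3: (a0 ⊕ a9) ⊕ 65 = 09 ⊕ 65 = 6c
byte 4: (59 ⊕ 9e) ⊕ 73 = c7 ⊕ 73 = b4
byte 5: (c4 ⊕ 5d) ⊕ 73 = 99 ⊕ 73 = ea
byte 6: (4d ⊕ c2) ⊕ 20 = 8f ⊕ 20 = af
byte 7: (54 ⊕ f0) ⊕ 2f = a4 ⊕ 2f = 8b

f57d9d6cb4eaaf8b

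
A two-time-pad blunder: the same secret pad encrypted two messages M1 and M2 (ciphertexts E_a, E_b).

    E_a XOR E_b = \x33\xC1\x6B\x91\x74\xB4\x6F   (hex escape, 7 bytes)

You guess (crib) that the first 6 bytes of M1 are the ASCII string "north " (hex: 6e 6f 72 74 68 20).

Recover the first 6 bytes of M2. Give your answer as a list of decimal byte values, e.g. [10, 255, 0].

Since E_a ⊕ E_b = M1 ⊕ M2, XORing with the guessed M1 bytes yields the corresponding M2 bytes: M2 = (E_a ⊕ E_b) ⊕ M1.
33 ^ 6e = 5d
c1 ^ 6f = ae
6b ^ 72 = 19
91 ^ 74 = e5
74 ^ 68 = 1c
b4 ^ 20 = 94

[93, 174, 25, 229, 28, 148]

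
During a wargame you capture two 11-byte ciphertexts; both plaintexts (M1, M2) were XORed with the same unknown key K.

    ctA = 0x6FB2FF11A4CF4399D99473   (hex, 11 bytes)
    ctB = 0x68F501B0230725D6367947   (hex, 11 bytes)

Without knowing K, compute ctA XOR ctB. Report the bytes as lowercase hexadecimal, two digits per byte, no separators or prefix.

0747fea187c8664fefed34

ctA ⊕ ctB = (M1 ⊕ K) ⊕ (M2 ⊕ K) = M1 ⊕ M2 — the shared key cancels under XOR.
6f ⊕ 68 = 07
b2 ⊕ f5 = 47
ff ⊕ 01 = fe
11 ⊕ b0 = a1
a4 ⊕ 23 = 87
cf ⊕ 07 = c8
43 ⊕ 25 = 66
99 ⊕ d6 = 4f
d9 ⊕ 36 = ef
94 ⊕ 79 = ed
73 ⊕ 47 = 34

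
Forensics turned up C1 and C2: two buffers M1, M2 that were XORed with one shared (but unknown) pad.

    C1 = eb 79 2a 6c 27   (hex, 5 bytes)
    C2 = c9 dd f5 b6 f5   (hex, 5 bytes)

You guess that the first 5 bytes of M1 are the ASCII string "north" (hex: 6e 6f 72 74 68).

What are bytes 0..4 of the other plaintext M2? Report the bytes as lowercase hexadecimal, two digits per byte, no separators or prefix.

First, C1 ⊕ C2 = (M1 ⊕ K) ⊕ (M2 ⊕ K) = M1 ⊕ M2, so the key drops out. Then M2 = (M1 ⊕ M2) ⊕ M1 over the first 5 bytes.
byte 0: (eb xor c9) xor 6e = 22 xor 6e = 4c
byte 1: (79 xor dd) xor 6f = a4 xor 6f = cb
byte 2: (2a xor f5) xor 72 = df xor 72 = ad
byte 3: (6c xor b6) xor 74 = da xor 74 = ae
byte 4: (27 xor f5) xor 68 = d2 xor 68 = ba

4ccbadaeba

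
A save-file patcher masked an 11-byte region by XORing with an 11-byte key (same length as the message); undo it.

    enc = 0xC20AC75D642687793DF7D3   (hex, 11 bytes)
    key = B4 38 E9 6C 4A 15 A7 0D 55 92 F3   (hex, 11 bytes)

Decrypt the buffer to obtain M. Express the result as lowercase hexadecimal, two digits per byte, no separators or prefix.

76322e312e332074686520

XOR is its own inverse, so applying the key byte-wise gives the result directly.
c2 ^ b4 = 76
0a ^ 38 = 32
c7 ^ e9 = 2e
5d ^ 6c = 31
64 ^ 4a = 2e
26 ^ 15 = 33
87 ^ a7 = 20
79 ^ 0d = 74
3d ^ 55 = 68
f7 ^ 92 = 65
d3 ^ f3 = 20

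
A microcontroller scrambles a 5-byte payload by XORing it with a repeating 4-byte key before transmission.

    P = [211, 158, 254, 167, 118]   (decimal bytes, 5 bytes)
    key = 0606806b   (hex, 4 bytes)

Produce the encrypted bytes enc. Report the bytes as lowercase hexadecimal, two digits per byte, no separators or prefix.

The 4-byte key repeats, so the effective keystream is 06 06 80 6b 06.
byte 0: d3 xor 06 = d5
byte 1: 9e xor 06 = 98
byte 2: fe xor 80 = 7e
byte 3: a7 xor 6b = cc
byte 4: 76 xor 06 = 70

d5987ecc70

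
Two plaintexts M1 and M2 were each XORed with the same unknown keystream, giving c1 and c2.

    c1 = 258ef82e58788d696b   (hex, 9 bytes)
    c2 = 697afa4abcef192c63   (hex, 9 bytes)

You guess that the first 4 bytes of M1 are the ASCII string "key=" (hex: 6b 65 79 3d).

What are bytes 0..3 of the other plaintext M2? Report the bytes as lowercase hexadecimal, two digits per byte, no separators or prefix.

First, c1 ⊕ c2 = (M1 ⊕ K) ⊕ (M2 ⊕ K) = M1 ⊕ M2, so the key drops out. Then M2 = (M1 ⊕ M2) ⊕ M1 over the first 4 bytes.
byte 0: (25 xor 69) xor 6b = 4c xor 6b = 27
byte 1: (8e xor 7a) xor 65 = f4 xor 65 = 91
byte 2: (f8 xor fa) xor 79 = 02 xor 79 = 7b
byte 3: (2e xor 4a) xor 3d = 64 xor 3d = 59

27917b59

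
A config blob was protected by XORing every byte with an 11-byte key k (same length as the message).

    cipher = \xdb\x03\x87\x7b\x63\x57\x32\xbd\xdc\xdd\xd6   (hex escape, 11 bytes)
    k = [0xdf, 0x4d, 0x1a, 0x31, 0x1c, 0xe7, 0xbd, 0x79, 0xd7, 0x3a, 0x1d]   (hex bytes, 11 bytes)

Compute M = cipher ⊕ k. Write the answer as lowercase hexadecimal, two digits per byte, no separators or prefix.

044e9d4a7fb08fc40be7cb

XOR is its own inverse, so applying the key byte-wise gives the result directly.
219 ^ 223 =   4
  3 ^  77 =  78
135 ^  26 = 157
123 ^  49 =  74
 99 ^  28 = 127
 87 ^ 231 = 176
 50 ^ 189 = 143
189 ^ 121 = 196
220 ^ 215 =  11
221 ^  58 = 231
214 ^  29 = 203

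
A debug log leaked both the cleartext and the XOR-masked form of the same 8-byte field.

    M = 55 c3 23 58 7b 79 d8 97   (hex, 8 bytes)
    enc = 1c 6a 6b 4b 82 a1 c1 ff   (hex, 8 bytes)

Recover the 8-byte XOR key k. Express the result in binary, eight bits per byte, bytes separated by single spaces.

Since enc = M ⊕ k, XORing both sides with M gives k = M ⊕ enc.
01010101 xor 00011100 = 01001001
11000011 xor 01101010 = 10101001
00100011 xor 01101011 = 01001000
01011000 xor 01001011 = 00010011
01111011 xor 10000010 = 11111001
01111001 xor 10100001 = 11011000
11011000 xor 11000001 = 00011001
10010111 xor 11111111 = 01101000

01001001 10101001 01001000 00010011 11111001 11011000 00011001 01101000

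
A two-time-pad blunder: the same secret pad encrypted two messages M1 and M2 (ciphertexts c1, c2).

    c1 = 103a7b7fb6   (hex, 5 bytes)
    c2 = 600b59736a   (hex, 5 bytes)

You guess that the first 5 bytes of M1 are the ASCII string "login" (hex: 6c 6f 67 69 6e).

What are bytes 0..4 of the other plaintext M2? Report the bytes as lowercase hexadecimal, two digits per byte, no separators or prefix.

First, c1 ⊕ c2 = (M1 ⊕ K) ⊕ (M2 ⊕ K) = M1 ⊕ M2, so the key drops out. Then M2 = (M1 ⊕ M2) ⊕ M1 over the first 5 bytes.
byte 0: (10 XOR 60) XOR 6c = 70 XOR 6c = 1c
byte 1: (3a XOR 0b) XOR 6f = 31 XOR 6f = 5e
byte 2: (7b XOR 59) XOR 67 = 22 XOR 67 = 45
byte 3: (7f XOR 73) XOR 69 = 0c XOR 69 = 65
byte 4: (b6 XOR 6a) XOR 6e = dc XOR 6e = b2

1c5e4565b2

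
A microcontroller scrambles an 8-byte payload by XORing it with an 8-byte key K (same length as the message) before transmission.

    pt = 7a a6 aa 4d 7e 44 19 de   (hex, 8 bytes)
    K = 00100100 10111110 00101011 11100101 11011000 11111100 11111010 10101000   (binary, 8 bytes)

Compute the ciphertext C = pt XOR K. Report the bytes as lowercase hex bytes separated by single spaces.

7a XOR 24 = 5e
a6 XOR be = 18
aa XOR 2b = 81
4d XOR e5 = a8
7e XOR d8 = a6
44 XOR fc = b8
19 XOR fa = e3
de XOR a8 = 76

5e 18 81 a8 a6 b8 e3 76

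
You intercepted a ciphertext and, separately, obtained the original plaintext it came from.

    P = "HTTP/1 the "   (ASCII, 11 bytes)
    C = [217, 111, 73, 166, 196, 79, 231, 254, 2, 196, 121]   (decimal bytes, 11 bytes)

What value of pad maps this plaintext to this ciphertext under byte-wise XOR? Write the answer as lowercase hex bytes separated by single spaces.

Since C = P ⊕ pad, XORing both sides with P gives pad = P ⊕ C.
48 ⊕ d9 = 91
54 ⊕ 6f = 3b
54 ⊕ 49 = 1d
50 ⊕ a6 = f6
2f ⊕ c4 = eb
31 ⊕ 4f = 7e
20 ⊕ e7 = c7
74 ⊕ fe = 8a
68 ⊕ 02 = 6a
65 ⊕ c4 = a1
20 ⊕ 79 = 59

91 3b 1d f6 eb 7e c7 8a 6a a1 59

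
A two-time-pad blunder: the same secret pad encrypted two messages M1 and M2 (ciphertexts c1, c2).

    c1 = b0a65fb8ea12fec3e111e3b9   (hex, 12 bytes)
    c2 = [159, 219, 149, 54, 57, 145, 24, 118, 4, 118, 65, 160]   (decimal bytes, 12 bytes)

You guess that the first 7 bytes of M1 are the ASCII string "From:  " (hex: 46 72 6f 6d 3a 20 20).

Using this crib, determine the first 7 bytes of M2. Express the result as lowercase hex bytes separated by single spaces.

69 0f a5 e3 e9 a3 c6

First, c1 ⊕ c2 = (M1 ⊕ K) ⊕ (M2 ⊕ K) = M1 ⊕ M2, so the key drops out. Then M2 = (M1 ⊕ M2) ⊕ M1 over the first 7 bytes.
byte 0: (b0 xor 9f) xor 46 = 2f xor 46 = 69
byte 1: (a6 xor db) xor 72 = 7d xor 72 = 0f
byte 2: (5f xor 95) xor 6f = ca xor 6f = a5
byte 3: (b8 xor 36) xor 6d = 8e xor 6d = e3
byte 4: (ea xor 39) xor 3a = d3 xor 3a = e9
byte 5: (12 xor 91) xor 20 = 83 xor 20 = a3
byte 6: (fe xor 18) xor 20 = e6 xor 20 = c6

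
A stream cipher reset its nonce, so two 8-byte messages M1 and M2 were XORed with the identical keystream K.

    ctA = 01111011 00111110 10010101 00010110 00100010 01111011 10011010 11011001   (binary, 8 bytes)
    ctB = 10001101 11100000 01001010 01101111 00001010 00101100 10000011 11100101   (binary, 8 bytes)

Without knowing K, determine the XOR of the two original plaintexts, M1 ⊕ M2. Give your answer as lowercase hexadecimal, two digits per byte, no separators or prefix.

f6dedf792857193c

ctA ⊕ ctB = (M1 ⊕ K) ⊕ (M2 ⊕ K) = M1 ⊕ M2 — the shared key cancels under XOR.
7b ^ 8d = f6
3e ^ e0 = de
95 ^ 4a = df
16 ^ 6f = 79
22 ^ 0a = 28
7b ^ 2c = 57
9a ^ 83 = 19
d9 ^ e5 = 3c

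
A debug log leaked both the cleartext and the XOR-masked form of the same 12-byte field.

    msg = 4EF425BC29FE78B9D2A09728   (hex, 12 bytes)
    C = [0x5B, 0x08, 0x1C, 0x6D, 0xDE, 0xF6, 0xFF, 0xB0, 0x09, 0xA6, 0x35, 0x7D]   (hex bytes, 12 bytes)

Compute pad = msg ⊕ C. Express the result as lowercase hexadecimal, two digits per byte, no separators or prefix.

15fc39d1f7088709db06a255

Since C = msg ⊕ pad, XORing both sides with msg gives pad = msg ⊕ C.
 78 ⊕  91 =  21
244 ⊕   8 = 252
 37 ⊕  28 =  57
188 ⊕ 109 = 209
 41 ⊕ 222 = 247
254 ⊕ 246 =   8
120 ⊕ 255 = 135
185 ⊕ 176 =   9
210 ⊕   9 = 219
160 ⊕ 166 =   6
151 ⊕  53 = 162
 40 ⊕ 125 =  85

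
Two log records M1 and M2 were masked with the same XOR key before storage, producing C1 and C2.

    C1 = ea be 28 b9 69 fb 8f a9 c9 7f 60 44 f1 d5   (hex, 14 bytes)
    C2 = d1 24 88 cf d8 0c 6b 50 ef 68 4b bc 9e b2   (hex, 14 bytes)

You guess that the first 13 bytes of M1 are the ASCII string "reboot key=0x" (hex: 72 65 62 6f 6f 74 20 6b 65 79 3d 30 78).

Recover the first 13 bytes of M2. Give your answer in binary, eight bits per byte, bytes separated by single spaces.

First, C1 ⊕ C2 = (M1 ⊕ K) ⊕ (M2 ⊕ K) = M1 ⊕ M2, so the key drops out. Then M2 = (M1 ⊕ M2) ⊕ M1 over the first 13 bytes.
byte 0: (ea ⊕ d1) ⊕ 72 = 3b ⊕ 72 = 49
byte 1: (be ⊕ 24) ⊕ 65 = 9a ⊕ 65 = ff
byte 2: (28 ⊕ 88) ⊕ 62 = a0 ⊕ 62 = c2
byte 3: (b9 ⊕ cf) ⊕ 6f = 76 ⊕ 6f = 19
byte 4: (69 ⊕ d8) ⊕ 6f = b1 ⊕ 6f = de
byte 5: (fb ⊕ 0c) ⊕ 74 = f7 ⊕ 74 = 83
byte 6: (8f ⊕ 6b) ⊕ 20 = e4 ⊕ 20 = c4
byte 7: (a9 ⊕ 50) ⊕ 6b = f9 ⊕ 6b = 92
byte 8: (c9 ⊕ ef) ⊕ 65 = 26 ⊕ 65 = 43
byte 9: (7f ⊕ 68) ⊕ 79 = 17 ⊕ 79 = 6e
byte 10: (60 ⊕ 4b) ⊕ 3d = 2b ⊕ 3d = 16
byte 11: (44 ⊕ bc) ⊕ 30 = f8 ⊕ 30 = c8
byte 12: (f1 ⊕ 9e) ⊕ 78 = 6f ⊕ 78 = 17

01001001 11111111 11000010 00011001 11011110 10000011 11000100 10010010 01000011 01101110 00010110 11001000 00010111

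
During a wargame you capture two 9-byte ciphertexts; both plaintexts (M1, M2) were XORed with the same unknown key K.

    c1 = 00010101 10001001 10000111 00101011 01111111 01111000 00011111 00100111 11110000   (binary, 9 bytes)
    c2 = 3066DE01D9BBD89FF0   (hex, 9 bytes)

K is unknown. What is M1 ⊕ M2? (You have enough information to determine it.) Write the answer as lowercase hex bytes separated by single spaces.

25 ef 59 2a a6 c3 c7 b8 00

c1 ⊕ c2 = (M1 ⊕ K) ⊕ (M2 ⊕ K) = M1 ⊕ M2 — the shared key cancels under XOR.
 21 XOR  48 =  37
137 XOR 102 = 239
135 XOR 222 =  89
 43 XOR   1 =  42
127 XOR 217 = 166
120 XOR 187 = 195
 31 XOR 216 = 199
 39 XOR 159 = 184
240 XOR 240 =   0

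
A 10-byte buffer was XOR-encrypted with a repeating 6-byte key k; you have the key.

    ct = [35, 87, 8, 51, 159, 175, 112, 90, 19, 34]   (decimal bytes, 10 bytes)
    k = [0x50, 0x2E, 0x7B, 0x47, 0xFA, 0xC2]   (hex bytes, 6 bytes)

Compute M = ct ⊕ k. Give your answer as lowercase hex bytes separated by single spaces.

The 6-byte key repeats, so the effective keystream is 50 2e 7b 47 fa c2 50 2e 7b 47.
byte 0:  35 ^  80 = 115
byte 1:  87 ^  46 = 121
byte 2:   8 ^ 123 = 115
byte 3:  51 ^  71 = 116
byte 4: 159 ^ 250 = 101
byte 5: 175 ^ 194 = 109
byte 6: 112 ^  80 =  32
byte 7:  90 ^  46 = 116
byte 8:  19 ^ 123 = 104
byte 9:  34 ^  71 = 101

73 79 73 74 65 6d 20 74 68 65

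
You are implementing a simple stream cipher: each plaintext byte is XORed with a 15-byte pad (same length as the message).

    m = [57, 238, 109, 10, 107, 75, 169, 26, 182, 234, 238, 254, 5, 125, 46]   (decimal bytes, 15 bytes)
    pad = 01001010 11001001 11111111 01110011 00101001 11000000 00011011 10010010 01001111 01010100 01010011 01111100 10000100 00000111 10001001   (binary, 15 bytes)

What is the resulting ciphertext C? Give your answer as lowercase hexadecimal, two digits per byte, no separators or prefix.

00111001 XOR 01001010 = 01110011
11101110 XOR 11001001 = 00100111
01101101 XOR 11111111 = 10010010
00001010 XOR 01110011 = 01111001
01101011 XOR 00101001 = 01000010
01001011 XOR 11000000 = 10001011
10101001 XOR 00011011 = 10110010
00011010 XOR 10010010 = 10001000
10110110 XOR 01001111 = 11111001
11101010 XOR 01010100 = 10111110
11101110 XOR 01010011 = 10111101
11111110 XOR 01111100 = 10000010
00000101 XOR 10000100 = 10000001
01111101 XOR 00000111 = 01111010
00101110 XOR 10001001 = 10100111

73279279428bb288f9bebd82817aa7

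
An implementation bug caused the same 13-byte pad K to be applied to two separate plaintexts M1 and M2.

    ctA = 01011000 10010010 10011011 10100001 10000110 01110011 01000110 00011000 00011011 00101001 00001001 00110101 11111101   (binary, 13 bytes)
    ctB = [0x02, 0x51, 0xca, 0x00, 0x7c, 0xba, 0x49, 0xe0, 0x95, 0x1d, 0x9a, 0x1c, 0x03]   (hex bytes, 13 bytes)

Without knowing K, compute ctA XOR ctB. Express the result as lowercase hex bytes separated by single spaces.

ctA ⊕ ctB = (M1 ⊕ K) ⊕ (M2 ⊕ K) = M1 ⊕ M2 — the shared key cancels under XOR.
01011000 xor 00000010 = 01011010
10010010 xor 01010001 = 11000011
10011011 xor 11001010 = 01010001
10100001 xor 00000000 = 10100001
10000110 xor 01111100 = 11111010
01110011 xor 10111010 = 11001001
01000110 xor 01001001 = 00001111
00011000 xor 11100000 = 11111000
00011011 xor 10010101 = 10001110
00101001 xor 00011101 = 00110100
00001001 xor 10011010 = 10010011
00110101 xor 00011100 = 00101001
11111101 xor 00000011 = 11111110

5a c3 51 a1 fa c9 0f f8 8e 34 93 29 fe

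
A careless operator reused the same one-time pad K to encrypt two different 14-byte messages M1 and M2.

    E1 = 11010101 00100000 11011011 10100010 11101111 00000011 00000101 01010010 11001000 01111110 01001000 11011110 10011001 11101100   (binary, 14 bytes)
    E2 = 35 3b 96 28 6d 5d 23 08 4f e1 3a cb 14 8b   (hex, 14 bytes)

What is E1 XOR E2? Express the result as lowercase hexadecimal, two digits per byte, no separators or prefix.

e01b4d8a825e265a879f72158d67

E1 ⊕ E2 = (M1 ⊕ K) ⊕ (M2 ⊕ K) = M1 ⊕ M2 — the shared key cancels under XOR.
byte 0: d5 XOR 35 = e0
byte 1: 20 XOR 3b = 1b
byte 2: db XOR 96 = 4d
byte 3: a2 XOR 28 = 8a
byte 4: ef XOR 6d = 82
byte 5: 03 XOR 5d = 5e
byte 6: 05 XOR 23 = 26
byte 7: 52 XOR 08 = 5a
byte 8: c8 XOR 4f = 87
byte 9: 7e XOR e1 = 9f
byte 10: 48 XOR 3a = 72
byte 11: de XOR cb = 15
byte 12: 99 XOR 14 = 8d
byte 13: ec XOR 8b = 67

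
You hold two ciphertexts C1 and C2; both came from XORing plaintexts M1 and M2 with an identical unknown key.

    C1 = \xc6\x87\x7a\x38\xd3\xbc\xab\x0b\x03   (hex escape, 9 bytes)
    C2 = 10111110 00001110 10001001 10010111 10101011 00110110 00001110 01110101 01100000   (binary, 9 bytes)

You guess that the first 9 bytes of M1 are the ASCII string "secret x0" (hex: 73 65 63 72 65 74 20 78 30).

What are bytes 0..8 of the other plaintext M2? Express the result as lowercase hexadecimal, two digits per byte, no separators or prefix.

0bec90dd1dfe850653

First, C1 ⊕ C2 = (M1 ⊕ K) ⊕ (M2 ⊕ K) = M1 ⊕ M2, so the key drops out. Then M2 = (M1 ⊕ M2) ⊕ M1 over the first 9 bytes.
byte 0: (c6 XOR be) XOR 73 = 78 XOR 73 = 0b
byte 1: (87 XOR 0e) XOR 65 = 89 XOR 65 = ec
byte 2: (7a XOR 89) XOR 63 = f3 XOR 63 = 90
byte 3: (38 XOR 97) XOR 72 = af XOR 72 = dd
byte 4: (d3 XOR ab) XOR 65 = 78 XOR 65 = 1d
byte 5: (bc XOR 36) XOR 74 = 8a XOR 74 = fe
byte 6: (ab XOR 0e) XOR 20 = a5 XOR 20 = 85
byte 7: (0b XOR 75) XOR 78 = 7e XOR 78 = 06
byte 8: (03 XOR 60) XOR 30 = 63 XOR 30 = 53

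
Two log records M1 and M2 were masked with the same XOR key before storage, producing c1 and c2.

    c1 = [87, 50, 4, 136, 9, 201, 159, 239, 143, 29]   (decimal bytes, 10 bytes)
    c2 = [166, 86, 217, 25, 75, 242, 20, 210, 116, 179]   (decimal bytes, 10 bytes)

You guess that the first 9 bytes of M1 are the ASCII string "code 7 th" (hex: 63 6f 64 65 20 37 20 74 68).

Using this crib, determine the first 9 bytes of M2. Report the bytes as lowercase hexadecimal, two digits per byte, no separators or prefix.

920bb9f4620cab4993

First, c1 ⊕ c2 = (M1 ⊕ K) ⊕ (M2 ⊕ K) = M1 ⊕ M2, so the key drops out. Then M2 = (M1 ⊕ M2) ⊕ M1 over the first 9 bytes.
byte 0: (57 XOR a6) XOR 63 = f1 XOR 63 = 92
byte 1: (32 XOR 56) XOR 6f = 64 XOR 6f = 0b
byte 2: (04 XOR d9) XOR 64 = dd XOR 64 = b9
byte 3: (88 XOR 19) XOR 65 = 91 XOR 65 = f4
byte 4: (09 XOR 4b) XOR 20 = 42 XOR 20 = 62
byte 5: (c9 XOR f2) XOR 37 = 3b XOR 37 = 0c
byte 6: (9f XOR 14) XOR 20 = 8b XOR 20 = ab
byte 7: (ef XOR d2) XOR 74 = 3d XOR 74 = 49
byte 8: (8f XOR 74) XOR 68 = fb XOR 68 = 93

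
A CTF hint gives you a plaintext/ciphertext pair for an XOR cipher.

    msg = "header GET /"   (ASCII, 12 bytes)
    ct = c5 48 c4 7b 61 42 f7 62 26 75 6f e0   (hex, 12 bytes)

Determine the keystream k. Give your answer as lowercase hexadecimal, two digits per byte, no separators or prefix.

Since ct = msg ⊕ k, XORing both sides with msg gives k = msg ⊕ ct.
byte 0: 01101000 XOR 11000101 = 10101101
byte 1: 01100101 XOR 01001000 = 00101101
byte 2: 01100001 XOR 11000100 = 10100101
byte 3: 01100100 XOR 01111011 = 00011111
byte 4: 01100101 XOR 01100001 = 00000100
byte 5: 01110010 XOR 01000010 = 00110000
byte 6: 00100000 XOR 11110111 = 11010111
byte 7: 01000111 XOR 01100010 = 00100101
byte 8: 01000101 XOR 00100110 = 01100011
byte 9: 01010100 XOR 01110101 = 00100001
byte 10: 00100000 XOR 01101111 = 01001111
byte 11: 00101111 XOR 11100000 = 11001111

ad2da51f0430d72563214fcf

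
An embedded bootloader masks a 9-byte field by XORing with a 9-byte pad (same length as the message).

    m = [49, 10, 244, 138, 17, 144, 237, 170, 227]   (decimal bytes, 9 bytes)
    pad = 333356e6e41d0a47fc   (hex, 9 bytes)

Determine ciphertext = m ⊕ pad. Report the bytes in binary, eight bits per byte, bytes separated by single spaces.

00000010 00111001 10100010 01101100 11110101 10001101 11100111 11101101 00011111

XOR is its own inverse, so applying the key byte-wise gives the result directly.
00110001 xor 00110011 = 00000010
00001010 xor 00110011 = 00111001
11110100 xor 01010110 = 10100010
10001010 xor 11100110 = 01101100
00010001 xor 11100100 = 11110101
10010000 xor 00011101 = 10001101
11101101 xor 00001010 = 11100111
10101010 xor 01000111 = 11101101
11100011 xor 11111100 = 00011111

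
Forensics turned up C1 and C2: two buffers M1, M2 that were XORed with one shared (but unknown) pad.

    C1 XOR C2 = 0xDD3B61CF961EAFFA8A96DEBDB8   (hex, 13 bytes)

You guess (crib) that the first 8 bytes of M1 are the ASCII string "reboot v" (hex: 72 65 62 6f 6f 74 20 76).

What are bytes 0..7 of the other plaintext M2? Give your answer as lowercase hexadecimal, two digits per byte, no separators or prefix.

af5e03a0f96a8f8c

Since C1 ⊕ C2 = M1 ⊕ M2, XORing with the guessed M1 bytes yields the corresponding M2 bytes: M2 = (C1 ⊕ C2) ⊕ M1.
dd ^ 72 = af
3b ^ 65 = 5e
61 ^ 62 = 03
cf ^ 6f = a0
96 ^ 6f = f9
1e ^ 74 = 6a
af ^ 20 = 8f
fa ^ 76 = 8c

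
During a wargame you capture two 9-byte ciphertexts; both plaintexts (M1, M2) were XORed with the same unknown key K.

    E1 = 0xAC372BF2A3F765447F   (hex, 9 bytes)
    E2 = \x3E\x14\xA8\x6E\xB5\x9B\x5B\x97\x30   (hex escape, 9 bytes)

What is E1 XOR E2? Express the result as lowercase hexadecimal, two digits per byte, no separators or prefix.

E1 ⊕ E2 = (M1 ⊕ K) ⊕ (M2 ⊕ K) = M1 ⊕ M2 — the shared key cancels under XOR.
10101100 xor 00111110 = 10010010
00110111 xor 00010100 = 00100011
00101011 xor 10101000 = 10000011
11110010 xor 01101110 = 10011100
10100011 xor 10110101 = 00010110
11110111 xor 10011011 = 01101100
01100101 xor 01011011 = 00111110
01000100 xor 10010111 = 11010011
01111111 xor 00110000 = 01001111

9223839c166c3ed34f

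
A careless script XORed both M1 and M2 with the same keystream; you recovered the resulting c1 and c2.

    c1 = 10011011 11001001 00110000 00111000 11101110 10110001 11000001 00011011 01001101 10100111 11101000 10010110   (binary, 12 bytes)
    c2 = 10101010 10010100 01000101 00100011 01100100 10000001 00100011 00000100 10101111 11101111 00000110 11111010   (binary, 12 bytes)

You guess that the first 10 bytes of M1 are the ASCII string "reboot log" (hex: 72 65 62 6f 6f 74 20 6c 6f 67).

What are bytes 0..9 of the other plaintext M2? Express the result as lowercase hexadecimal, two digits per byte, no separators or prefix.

First, c1 ⊕ c2 = (M1 ⊕ K) ⊕ (M2 ⊕ K) = M1 ⊕ M2, so the key drops out. Then M2 = (M1 ⊕ M2) ⊕ M1 over the first 10 bytes.
byte 0: (9b ⊕ aa) ⊕ 72 = 31 ⊕ 72 = 43
byte 1: (c9 ⊕ 94) ⊕ 65 = 5d ⊕ 65 = 38
byte 2: (30 ⊕ 45) ⊕ 62 = 75 ⊕ 62 = 17
byte 3: (38 ⊕ 23) ⊕ 6f = 1b ⊕ 6f = 74
byte 4: (ee ⊕ 64) ⊕ 6f = 8a ⊕ 6f = e5
byte 5: (b1 ⊕ 81) ⊕ 74 = 30 ⊕ 74 = 44
byte 6: (c1 ⊕ 23) ⊕ 20 = e2 ⊕ 20 = c2
byte 7: (1b ⊕ 04) ⊕ 6c = 1f ⊕ 6c = 73
byte 8: (4d ⊕ af) ⊕ 6f = e2 ⊕ 6f = 8d
byte 9: (a7 ⊕ ef) ⊕ 67 = 48 ⊕ 67 = 2f

43381774e544c2738d2f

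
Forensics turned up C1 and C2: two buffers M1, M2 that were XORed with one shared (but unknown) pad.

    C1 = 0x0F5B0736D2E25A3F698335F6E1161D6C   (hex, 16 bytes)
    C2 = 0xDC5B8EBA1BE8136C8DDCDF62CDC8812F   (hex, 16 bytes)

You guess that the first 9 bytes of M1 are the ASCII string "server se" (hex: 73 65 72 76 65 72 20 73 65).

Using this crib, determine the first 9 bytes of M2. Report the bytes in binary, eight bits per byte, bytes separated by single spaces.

First, C1 ⊕ C2 = (M1 ⊕ K) ⊕ (M2 ⊕ K) = M1 ⊕ M2, so the key drops out. Then M2 = (M1 ⊕ M2) ⊕ M1 over the first 9 bytes.
byte 0: (0f ^ dc) ^ 73 = d3 ^ 73 = a0
byte 1: (5b ^ 5b) ^ 65 = 00 ^ 65 = 65
byte 2: (07 ^ 8e) ^ 72 = 89 ^ 72 = fb
byte 3: (36 ^ ba) ^ 76 = 8c ^ 76 = fa
byte 4: (d2 ^ 1b) ^ 65 = c9 ^ 65 = ac
byte 5: (e2 ^ e8) ^ 72 = 0a ^ 72 = 78
byte 6: (5a ^ 13) ^ 20 = 49 ^ 20 = 69
byte 7: (3f ^ 6c) ^ 73 = 53 ^ 73 = 20
byte 8: (69 ^ 8d) ^ 65 = e4 ^ 65 = 81

10100000 01100101 11111011 11111010 10101100 01111000 01101001 00100000 10000001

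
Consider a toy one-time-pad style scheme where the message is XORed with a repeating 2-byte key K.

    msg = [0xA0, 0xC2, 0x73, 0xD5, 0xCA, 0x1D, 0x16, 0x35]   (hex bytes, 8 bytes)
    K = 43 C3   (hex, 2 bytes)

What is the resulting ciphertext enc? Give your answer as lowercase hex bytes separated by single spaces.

e3 01 30 16 89 de 55 f6

The 2-byte key repeats, so the effective keystream is 43 c3 43 c3 43 c3 43 c3.
byte 0: a0 ⊕ 43 = e3
byte 1: c2 ⊕ c3 = 01
byte 2: 73 ⊕ 43 = 30
byte 3: d5 ⊕ c3 = 16
byte 4: ca ⊕ 43 = 89
byte 5: 1d ⊕ c3 = de
byte 6: 16 ⊕ 43 = 55
byte 7: 35 ⊕ c3 = f6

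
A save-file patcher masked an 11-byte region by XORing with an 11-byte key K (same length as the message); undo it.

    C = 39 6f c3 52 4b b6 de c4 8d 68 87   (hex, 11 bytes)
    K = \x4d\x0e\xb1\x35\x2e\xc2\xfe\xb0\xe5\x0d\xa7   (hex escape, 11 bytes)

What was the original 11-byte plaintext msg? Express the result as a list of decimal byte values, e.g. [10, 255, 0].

XOR is its own inverse, so applying the key byte-wise gives the result directly.
 57 xor  77 = 116
111 xor  14 =  97
195 xor 177 = 114
 82 xor  53 = 103
 75 xor  46 = 101
182 xor 194 = 116
222 xor 254 =  32
196 xor 176 = 116
141 xor 229 = 104
104 xor  13 = 101
135 xor 167 =  32

[116, 97, 114, 103, 101, 116, 32, 116, 104, 101, 32]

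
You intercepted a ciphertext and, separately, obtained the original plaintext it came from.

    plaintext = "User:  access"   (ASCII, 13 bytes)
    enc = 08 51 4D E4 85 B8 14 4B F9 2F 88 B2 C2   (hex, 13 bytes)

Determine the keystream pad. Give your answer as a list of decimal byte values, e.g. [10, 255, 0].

[93, 34, 40, 150, 191, 152, 52, 42, 154, 76, 237, 193, 177]

Since enc = plaintext ⊕ pad, XORing both sides with plaintext gives pad = plaintext ⊕ enc.
byte 0: 01010101 ⊕ 00001000 = 01011101
byte 1: 01110011 ⊕ 01010001 = 00100010
byte 2: 01100101 ⊕ 01001101 = 00101000
byte 3: 01110010 ⊕ 11100100 = 10010110
byte 4: 00111010 ⊕ 10000101 = 10111111
byte 5: 00100000 ⊕ 10111000 = 10011000
byte 6: 00100000 ⊕ 00010100 = 00110100
byte 7: 01100001 ⊕ 01001011 = 00101010
byte 8: 01100011 ⊕ 11111001 = 10011010
byte 9: 01100011 ⊕ 00101111 = 01001100
byte 10: 01100101 ⊕ 10001000 = 11101101
byte 11: 01110011 ⊕ 10110010 = 11000001
byte 12: 01110011 ⊕ 11000010 = 10110001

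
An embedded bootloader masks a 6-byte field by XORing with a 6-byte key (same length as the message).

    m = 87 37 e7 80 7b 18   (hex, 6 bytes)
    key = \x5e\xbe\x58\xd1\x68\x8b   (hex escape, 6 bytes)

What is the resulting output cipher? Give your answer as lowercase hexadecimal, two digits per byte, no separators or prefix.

d989bf511393

XOR is its own inverse, so applying the key byte-wise gives the result directly.
87 ⊕ 5e = d9
37 ⊕ be = 89
e7 ⊕ 58 = bf
80 ⊕ d1 = 51
7b ⊕ 68 = 13
18 ⊕ 8b = 93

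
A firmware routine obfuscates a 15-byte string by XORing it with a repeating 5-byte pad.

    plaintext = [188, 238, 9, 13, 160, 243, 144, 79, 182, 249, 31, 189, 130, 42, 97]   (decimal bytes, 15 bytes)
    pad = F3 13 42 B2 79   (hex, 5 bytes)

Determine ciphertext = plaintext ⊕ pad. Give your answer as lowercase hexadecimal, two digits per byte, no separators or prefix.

4ffd4bbfd900830d0480ecaec09818

The 5-byte key repeats, so the effective keystream is f3 13 42 b2 79 f3 13 42 b2 79 f3 13 42 b2 79.
byte 0: bc ^ f3 = 4f
byte 1: ee ^ 13 = fd
byte 2: 09 ^ 42 = 4b
byte 3: 0d ^ b2 = bf
byte 4: a0 ^ 79 = d9
byte 5: f3 ^ f3 = 00
byte 6: 90 ^ 13 = 83
byte 7: 4f ^ 42 = 0d
byte 8: b6 ^ b2 = 04
byte 9: f9 ^ 79 = 80
byte 10: 1f ^ f3 = ec
byte 11: bd ^ 13 = ae
byte 12: 82 ^ 42 = c0
byte 13: 2a ^ b2 = 98
byte 14: 61 ^ 79 = 18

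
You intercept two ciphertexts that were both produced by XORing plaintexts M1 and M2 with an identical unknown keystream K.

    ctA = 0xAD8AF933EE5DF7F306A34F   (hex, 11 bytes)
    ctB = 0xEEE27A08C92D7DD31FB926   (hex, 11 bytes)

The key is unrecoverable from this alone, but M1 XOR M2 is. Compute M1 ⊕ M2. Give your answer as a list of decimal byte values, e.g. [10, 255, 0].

ctA ⊕ ctB = (M1 ⊕ K) ⊕ (M2 ⊕ K) = M1 ⊕ M2 — the shared key cancels under XOR.
ad ^ ee = 43
8a ^ e2 = 68
f9 ^ 7a = 83
33 ^ 08 = 3b
ee ^ c9 = 27
5d ^ 2d = 70
f7 ^ 7d = 8a
f3 ^ d3 = 20
06 ^ 1f = 19
a3 ^ b9 = 1a
4f ^ 26 = 69

[67, 104, 131, 59, 39, 112, 138, 32, 25, 26, 105]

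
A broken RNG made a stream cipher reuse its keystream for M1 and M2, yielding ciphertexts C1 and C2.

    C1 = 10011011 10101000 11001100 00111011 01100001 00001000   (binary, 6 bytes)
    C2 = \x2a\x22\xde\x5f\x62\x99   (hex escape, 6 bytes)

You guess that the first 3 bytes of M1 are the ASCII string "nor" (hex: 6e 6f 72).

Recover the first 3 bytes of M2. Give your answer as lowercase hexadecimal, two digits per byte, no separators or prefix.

dfe560

First, C1 ⊕ C2 = (M1 ⊕ K) ⊕ (M2 ⊕ K) = M1 ⊕ M2, so the key drops out. Then M2 = (M1 ⊕ M2) ⊕ M1 over the first 3 bytes.
byte 0: (9b ⊕ 2a) ⊕ 6e = b1 ⊕ 6e = df
byte 1: (a8 ⊕ 22) ⊕ 6f = 8a ⊕ 6f = e5
byte 2: (cc ⊕ de) ⊕ 72 = 12 ⊕ 72 = 60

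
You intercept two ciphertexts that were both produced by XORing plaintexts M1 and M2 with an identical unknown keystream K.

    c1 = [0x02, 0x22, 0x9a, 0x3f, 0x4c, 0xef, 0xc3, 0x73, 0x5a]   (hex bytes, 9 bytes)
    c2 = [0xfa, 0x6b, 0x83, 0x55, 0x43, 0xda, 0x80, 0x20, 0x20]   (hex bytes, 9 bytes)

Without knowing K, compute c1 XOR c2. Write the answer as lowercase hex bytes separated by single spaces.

c1 ⊕ c2 = (M1 ⊕ K) ⊕ (M2 ⊕ K) = M1 ⊕ M2 — the shared key cancels under XOR.
02 ^ fa = f8
22 ^ 6b = 49
9a ^ 83 = 19
3f ^ 55 = 6a
4c ^ 43 = 0f
ef ^ da = 35
c3 ^ 80 = 43
73 ^ 20 = 53
5a ^ 20 = 7a

f8 49 19 6a 0f 35 43 53 7a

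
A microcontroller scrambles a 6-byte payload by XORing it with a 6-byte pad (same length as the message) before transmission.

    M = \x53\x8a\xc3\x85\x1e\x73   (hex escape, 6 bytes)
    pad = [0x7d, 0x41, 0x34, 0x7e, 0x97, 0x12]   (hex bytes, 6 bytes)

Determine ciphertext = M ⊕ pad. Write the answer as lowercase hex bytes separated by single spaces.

2e cb f7 fb 89 61

XOR is its own inverse, so applying the key byte-wise gives the result directly.
byte 0: 53 ⊕ 7d = 2e
byte 1: 8a ⊕ 41 = cb
byte 2: c3 ⊕ 34 = f7
byte 3: 85 ⊕ 7e = fb
byte 4: 1e ⊕ 97 = 89
byte 5: 73 ⊕ 12 = 61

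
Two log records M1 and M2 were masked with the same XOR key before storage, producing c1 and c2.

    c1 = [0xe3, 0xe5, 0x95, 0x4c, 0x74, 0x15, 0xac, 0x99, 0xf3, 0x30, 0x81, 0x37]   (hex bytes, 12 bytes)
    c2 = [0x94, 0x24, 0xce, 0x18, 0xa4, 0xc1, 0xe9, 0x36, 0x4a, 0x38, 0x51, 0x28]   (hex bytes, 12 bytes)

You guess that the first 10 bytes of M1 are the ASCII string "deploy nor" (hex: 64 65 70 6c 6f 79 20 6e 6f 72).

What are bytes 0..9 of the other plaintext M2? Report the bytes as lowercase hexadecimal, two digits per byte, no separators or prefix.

13a42b38bfad65c1d67a

First, c1 ⊕ c2 = (M1 ⊕ K) ⊕ (M2 ⊕ K) = M1 ⊕ M2, so the key drops out. Then M2 = (M1 ⊕ M2) ⊕ M1 over the first 10 bytes.
byte 0: (e3 XOR 94) XOR 64 = 77 XOR 64 = 13
byte 1: (e5 XOR 24) XOR 65 = c1 XOR 65 = a4
byte 2: (95 XOR ce) XOR 70 = 5b XOR 70 = 2b
byte 3: (4c XOR 18) XOR 6c = 54 XOR 6c = 38
byte 4: (74 XOR a4) XOR 6f = d0 XOR 6f = bf
byte 5: (15 XOR c1) XOR 79 = d4 XOR 79 = ad
byte 6: (ac XOR e9) XOR 20 = 45 XOR 20 = 65
byte 7: (99 XOR 36) XOR 6e = af XOR 6e = c1
byte 8: (f3 XOR 4a) XOR 6f = b9 XOR 6f = d6
byte 9: (30 XOR 38) XOR 72 = 08 XOR 72 = 7a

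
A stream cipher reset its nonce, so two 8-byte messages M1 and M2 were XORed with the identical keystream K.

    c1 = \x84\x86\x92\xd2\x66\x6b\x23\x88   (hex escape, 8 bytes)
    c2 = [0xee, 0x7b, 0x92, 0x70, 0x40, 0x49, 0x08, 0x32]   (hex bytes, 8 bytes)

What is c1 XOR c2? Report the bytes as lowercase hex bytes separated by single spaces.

c1 ⊕ c2 = (M1 ⊕ K) ⊕ (M2 ⊕ K) = M1 ⊕ M2 — the shared key cancels under XOR.
84 ⊕ ee = 6a
86 ⊕ 7b = fd
92 ⊕ 92 = 00
d2 ⊕ 70 = a2
66 ⊕ 40 = 26
6b ⊕ 49 = 22
23 ⊕ 08 = 2b
88 ⊕ 32 = ba

6a fd 00 a2 26 22 2b ba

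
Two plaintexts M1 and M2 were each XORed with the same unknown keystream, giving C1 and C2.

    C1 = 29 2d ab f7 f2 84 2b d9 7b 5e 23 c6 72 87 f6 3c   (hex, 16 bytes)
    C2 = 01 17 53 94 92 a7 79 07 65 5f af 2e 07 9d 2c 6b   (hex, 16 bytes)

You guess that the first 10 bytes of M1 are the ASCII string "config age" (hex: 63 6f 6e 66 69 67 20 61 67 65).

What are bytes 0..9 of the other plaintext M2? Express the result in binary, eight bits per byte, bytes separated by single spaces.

01001011 01010101 10010110 00000101 00001001 01000100 01110010 10111111 01111001 01100100

First, C1 ⊕ C2 = (M1 ⊕ K) ⊕ (M2 ⊕ K) = M1 ⊕ M2, so the key drops out. Then M2 = (M1 ⊕ M2) ⊕ M1 over the first 10 bytes.
byte 0: (29 ^ 01) ^ 63 = 28 ^ 63 = 4b
byte 1: (2d ^ 17) ^ 6f = 3a ^ 6f = 55
byte 2: (ab ^ 53) ^ 6e = f8 ^ 6e = 96
byte 3: (f7 ^ 94) ^ 66 = 63 ^ 66 = 05
byte 4: (f2 ^ 92) ^ 69 = 60 ^ 69 = 09
byte 5: (84 ^ a7) ^ 67 = 23 ^ 67 = 44
byte 6: (2b ^ 79) ^ 20 = 52 ^ 20 = 72
byte 7: (d9 ^ 07) ^ 61 = de ^ 61 = bf
byte 8: (7b ^ 65) ^ 67 = 1e ^ 67 = 79
byte 9: (5e ^ 5f) ^ 65 = 01 ^ 65 = 64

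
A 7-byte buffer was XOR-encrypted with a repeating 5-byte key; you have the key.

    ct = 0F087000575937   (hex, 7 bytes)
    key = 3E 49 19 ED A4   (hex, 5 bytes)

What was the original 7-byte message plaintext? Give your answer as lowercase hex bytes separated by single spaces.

The 5-byte key repeats, so the effective keystream is 3e 49 19 ed a4 3e 49.
byte 0: 0f ^ 3e = 31
byte 1: 08 ^ 49 = 41
byte 2: 70 ^ 19 = 69
byte 3: 00 ^ ed = ed
byte 4: 57 ^ a4 = f3
byte 5: 59 ^ 3e = 67
byte 6: 37 ^ 49 = 7e

31 41 69 ed f3 67 7e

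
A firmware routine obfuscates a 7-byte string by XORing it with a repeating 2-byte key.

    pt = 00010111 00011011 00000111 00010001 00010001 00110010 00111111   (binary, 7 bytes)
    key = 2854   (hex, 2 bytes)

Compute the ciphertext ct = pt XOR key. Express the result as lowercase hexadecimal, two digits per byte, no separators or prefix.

3f4f2f45396617

The 2-byte key repeats, so the effective keystream is 28 54 28 54 28 54 28.
byte 0:  23 xor  40 =  63
byte 1:  27 xor  84 =  79
byte 2:   7 xor  40 =  47
byte 3:  17 xor  84 =  69
byte 4:  17 xor  40 =  57
byte 5:  50 xor  84 = 102
byte 6:  63 xor  40 =  23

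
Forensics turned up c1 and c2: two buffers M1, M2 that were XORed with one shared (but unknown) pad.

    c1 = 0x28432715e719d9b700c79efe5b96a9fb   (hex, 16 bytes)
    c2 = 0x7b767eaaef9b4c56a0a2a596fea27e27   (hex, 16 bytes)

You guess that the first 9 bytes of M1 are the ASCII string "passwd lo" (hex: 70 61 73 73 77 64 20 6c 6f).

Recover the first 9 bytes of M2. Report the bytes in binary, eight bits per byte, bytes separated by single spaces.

00100011 01010100 00101010 11001100 01111111 11100110 10110101 10001101 11001111

First, c1 ⊕ c2 = (M1 ⊕ K) ⊕ (M2 ⊕ K) = M1 ⊕ M2, so the key drops out. Then M2 = (M1 ⊕ M2) ⊕ M1 over the first 9 bytes.
byte 0: (28 xor 7b) xor 70 = 53 xor 70 = 23
byte 1: (43 xor 76) xor 61 = 35 xor 61 = 54
byte 2: (27 xor 7e) xor 73 = 59 xor 73 = 2a
byte 3: (15 xor aa) xor 73 = bf xor 73 = cc
byte 4: (e7 xor ef) xor 77 = 08 xor 77 = 7f
byte 5: (19 xor 9b) xor 64 = 82 xor 64 = e6
byte 6: (d9 xor 4c) xor 20 = 95 xor 20 = b5
byte 7: (b7 xor 56) xor 6c = e1 xor 6c = 8d
byte 8: (00 xor a0) xor 6f = a0 xor 6f = cf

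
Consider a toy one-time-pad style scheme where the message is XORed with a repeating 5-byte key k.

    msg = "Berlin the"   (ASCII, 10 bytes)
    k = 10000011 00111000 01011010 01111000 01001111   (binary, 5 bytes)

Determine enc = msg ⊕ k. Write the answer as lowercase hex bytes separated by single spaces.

c1 5d 28 14 26 ed 18 2e 10 2a

The 5-byte key repeats, so the effective keystream is 83 38 5a 78 4f 83 38 5a 78 4f.
byte 0: 42 xor 83 = c1
byte 1: 65 xor 38 = 5d
byte 2: 72 xor 5a = 28
byte 3: 6c xor 78 = 14
byte 4: 69 xor 4f = 26
byte 5: 6e xor 83 = ed
byte 6: 20 xor 38 = 18
byte 7: 74 xor 5a = 2e
byte 8: 68 xor 78 = 10
byte 9: 65 xor 4f = 2a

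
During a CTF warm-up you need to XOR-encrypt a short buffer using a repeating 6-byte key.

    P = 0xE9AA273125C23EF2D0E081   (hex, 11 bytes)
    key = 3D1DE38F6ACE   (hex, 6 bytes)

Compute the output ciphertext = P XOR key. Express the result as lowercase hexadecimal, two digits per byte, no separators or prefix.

The 6-byte key repeats, so the effective keystream is 3d 1d e3 8f 6a ce 3d 1d e3 8f 6a.
byte 0: e9 ^ 3d = d4
byte 1: aa ^ 1d = b7
byte 2: 27 ^ e3 = c4
byte 3: 31 ^ 8f = be
byte 4: 25 ^ 6a = 4f
byte 5: c2 ^ ce = 0c
byte 6: 3e ^ 3d = 03
byte 7: f2 ^ 1d = ef
byte 8: d0 ^ e3 = 33
byte 9: e0 ^ 8f = 6f
byte 10: 81 ^ 6a = eb

d4b7c4be4f0c03ef336feb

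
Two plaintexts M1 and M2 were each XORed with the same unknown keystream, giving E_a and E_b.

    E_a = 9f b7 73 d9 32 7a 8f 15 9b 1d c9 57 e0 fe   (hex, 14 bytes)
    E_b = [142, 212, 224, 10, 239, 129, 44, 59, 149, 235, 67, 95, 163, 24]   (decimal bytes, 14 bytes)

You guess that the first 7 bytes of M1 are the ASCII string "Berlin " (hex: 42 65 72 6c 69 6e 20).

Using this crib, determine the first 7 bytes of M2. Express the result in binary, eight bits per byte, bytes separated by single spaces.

01010011 00000110 11100001 10111111 10110100 10010101 10000011

First, E_a ⊕ E_b = (M1 ⊕ K) ⊕ (M2 ⊕ K) = M1 ⊕ M2, so the key drops out. Then M2 = (M1 ⊕ M2) ⊕ M1 over the first 7 bytes.
byte 0: (9f XOR 8e) XOR 42 = 11 XOR 42 = 53
byte 1: (b7 XOR d4) XOR 65 = 63 XOR 65 = 06
byte 2: (73 XOR e0) XOR 72 = 93 XOR 72 = e1
byte 3: (d9 XOR 0a) XOR 6c = d3 XOR 6c = bf
byte 4: (32 XOR ef) XOR 69 = dd XOR 69 = b4
byte 5: (7a XOR 81) XOR 6e = fb XOR 6e = 95
byte 6: (8f XOR 2c) XOR 20 = a3 XOR 20 = 83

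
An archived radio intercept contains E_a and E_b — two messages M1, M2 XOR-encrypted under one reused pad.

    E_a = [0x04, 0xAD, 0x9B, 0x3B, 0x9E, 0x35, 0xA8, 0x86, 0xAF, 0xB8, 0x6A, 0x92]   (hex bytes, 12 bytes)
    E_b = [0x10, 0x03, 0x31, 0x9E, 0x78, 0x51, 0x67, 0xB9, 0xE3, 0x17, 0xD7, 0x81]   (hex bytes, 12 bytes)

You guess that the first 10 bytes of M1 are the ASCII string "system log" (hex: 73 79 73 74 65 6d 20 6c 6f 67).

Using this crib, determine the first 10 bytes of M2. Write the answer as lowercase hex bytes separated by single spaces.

67 d7 d9 d1 83 09 ef 53 23 c8

First, E_a ⊕ E_b = (M1 ⊕ K) ⊕ (M2 ⊕ K) = M1 ⊕ M2, so the key drops out. Then M2 = (M1 ⊕ M2) ⊕ M1 over the first 10 bytes.
byte 0: (04 ⊕ 10) ⊕ 73 = 14 ⊕ 73 = 67
byte 1: (ad ⊕ 03) ⊕ 79 = ae ⊕ 79 = d7
byte 2: (9b ⊕ 31) ⊕ 73 = aa ⊕ 73 = d9
byte 3: (3b ⊕ 9e) ⊕ 74 = a5 ⊕ 74 = d1
byte 4: (9e ⊕ 78) ⊕ 65 = e6 ⊕ 65 = 83
byte 5: (35 ⊕ 51) ⊕ 6d = 64 ⊕ 6d = 09
byte 6: (a8 ⊕ 67) ⊕ 20 = cf ⊕ 20 = ef
byte 7: (86 ⊕ b9) ⊕ 6c = 3f ⊕ 6c = 53
byte 8: (af ⊕ e3) ⊕ 6f = 4c ⊕ 6f = 23
byte 9: (b8 ⊕ 17) ⊕ 67 = af ⊕ 67 = c8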